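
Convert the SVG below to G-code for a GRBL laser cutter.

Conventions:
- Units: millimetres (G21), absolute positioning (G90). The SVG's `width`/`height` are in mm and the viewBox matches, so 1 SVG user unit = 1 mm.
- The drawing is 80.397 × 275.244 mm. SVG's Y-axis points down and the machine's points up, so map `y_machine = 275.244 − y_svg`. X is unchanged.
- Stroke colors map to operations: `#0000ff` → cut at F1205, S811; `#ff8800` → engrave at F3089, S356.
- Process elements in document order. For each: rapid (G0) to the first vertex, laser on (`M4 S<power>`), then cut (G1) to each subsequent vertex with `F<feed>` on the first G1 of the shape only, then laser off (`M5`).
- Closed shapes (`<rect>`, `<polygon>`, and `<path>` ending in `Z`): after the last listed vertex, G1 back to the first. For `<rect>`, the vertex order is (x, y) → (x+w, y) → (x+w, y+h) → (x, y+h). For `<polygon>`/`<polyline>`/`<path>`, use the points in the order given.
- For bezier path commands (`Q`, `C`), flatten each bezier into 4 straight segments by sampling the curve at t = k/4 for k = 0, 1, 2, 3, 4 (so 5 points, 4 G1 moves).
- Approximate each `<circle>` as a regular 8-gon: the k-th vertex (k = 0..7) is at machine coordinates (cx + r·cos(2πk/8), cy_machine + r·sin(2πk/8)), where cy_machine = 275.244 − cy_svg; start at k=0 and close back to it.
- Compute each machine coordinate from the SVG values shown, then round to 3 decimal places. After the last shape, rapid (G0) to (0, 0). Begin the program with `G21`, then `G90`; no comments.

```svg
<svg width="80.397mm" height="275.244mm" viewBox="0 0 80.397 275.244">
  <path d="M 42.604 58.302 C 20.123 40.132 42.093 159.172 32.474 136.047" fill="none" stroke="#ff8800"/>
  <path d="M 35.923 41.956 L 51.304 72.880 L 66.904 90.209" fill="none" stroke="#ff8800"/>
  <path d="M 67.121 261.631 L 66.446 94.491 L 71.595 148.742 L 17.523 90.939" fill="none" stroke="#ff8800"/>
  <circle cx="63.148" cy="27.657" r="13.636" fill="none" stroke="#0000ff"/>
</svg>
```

G21
G90
G0 X42.604 Y216.942
M4 S356
G1 X32.890 Y209.208 F3089
G1 X32.716 Y176.211
G1 X34.953 Y144.144
G1 X32.474 Y139.197
M5
G0 X35.923 Y233.288
M4 S356
G1 X51.304 Y202.364 F3089
G1 X66.904 Y185.035
M5
G0 X67.121 Y13.613
M4 S356
G1 X66.446 Y180.753 F3089
G1 X71.595 Y126.502
G1 X17.523 Y184.305
M5
G0 X76.784 Y247.587
M4 S811
G1 X72.790 Y257.229 F1205
G1 X63.148 Y261.223
G1 X53.506 Y257.229
G1 X49.512 Y247.587
G1 X53.506 Y237.945
G1 X63.148 Y233.951
G1 X72.790 Y237.945
G1 X76.784 Y247.587
M5
G0 X0.000 Y0.000

viewBox `0 0 80.397 275.244` with mm width/height → 1 unit = 1 mm. Flip: y_m = 275.244 − y_svg.

**Shape 1** — `<path>` cubic bezier, stroke `#ff8800` → engrave (S356, F3089). Control points (SVG): P0=(42.604,58.302), P1=(20.123,40.132), P2=(42.093,159.172), P3=(32.474,136.047); sampled at t=k/4. Machine vertices: (42.604,216.942) → (32.890,209.208) → (32.716,176.211) → (34.953,144.144) → (32.474,139.197). Open path.

**Shape 2** — `<path>` open polyline, stroke `#ff8800` → engrave (S356, F3089). Machine vertices: (35.923,233.288) → (51.304,202.364) → (66.904,185.035). Open path.

**Shape 3** — `<path>` open polyline, stroke `#ff8800` → engrave (S356, F3089). Machine vertices: (67.121,13.613) → (66.446,180.753) → (71.595,126.502) → (17.523,184.305). Open path.

**Shape 4** — `<circle>` circle, stroke `#0000ff` → cut (S811, F1205). Machine vertices: (76.784,247.587) → (72.790,257.229) → (63.148,261.223) → (53.506,257.229) → (49.512,247.587) → (53.506,237.945) → (63.148,233.951) → (72.790,237.945) → (76.784,247.587). Closed: final G1 returns to the first vertex.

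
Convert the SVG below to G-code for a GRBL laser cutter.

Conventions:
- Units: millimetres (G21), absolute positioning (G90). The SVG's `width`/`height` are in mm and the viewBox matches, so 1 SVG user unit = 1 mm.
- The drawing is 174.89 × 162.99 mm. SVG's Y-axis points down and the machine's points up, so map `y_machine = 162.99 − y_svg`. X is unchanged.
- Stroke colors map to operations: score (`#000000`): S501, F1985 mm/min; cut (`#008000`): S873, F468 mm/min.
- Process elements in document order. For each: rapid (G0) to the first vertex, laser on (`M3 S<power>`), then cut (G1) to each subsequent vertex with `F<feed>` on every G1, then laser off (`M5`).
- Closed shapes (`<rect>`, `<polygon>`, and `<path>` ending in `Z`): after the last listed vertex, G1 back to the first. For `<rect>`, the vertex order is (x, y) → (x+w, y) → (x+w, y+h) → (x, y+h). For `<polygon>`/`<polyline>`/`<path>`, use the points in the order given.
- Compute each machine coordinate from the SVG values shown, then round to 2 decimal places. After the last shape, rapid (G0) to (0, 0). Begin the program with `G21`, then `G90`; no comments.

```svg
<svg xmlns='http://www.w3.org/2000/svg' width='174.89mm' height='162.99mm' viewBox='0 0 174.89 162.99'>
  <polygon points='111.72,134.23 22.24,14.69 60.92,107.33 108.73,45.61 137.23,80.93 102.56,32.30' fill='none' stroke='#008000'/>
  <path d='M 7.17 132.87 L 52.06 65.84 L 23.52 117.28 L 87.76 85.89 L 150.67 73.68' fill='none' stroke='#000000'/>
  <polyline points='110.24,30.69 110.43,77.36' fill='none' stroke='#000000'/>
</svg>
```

1 u = 1 mm; y_m = 162.99 − y.

[1] `<polygon>` closed polygon, #008000→cut S873 F468: (111.72,28.76) → (22.24,148.30) → (60.92,55.66) → (108.73,117.38) → (137.23,82.06) → (102.56,130.69) → (111.72,28.76) (closed)

[2] `<path>` open polyline, #000000→score S501 F1985: (7.17,30.12) → (52.06,97.15) → (23.52,45.71) → (87.76,77.10) → (150.67,89.31)

[3] `<polyline>` line segment, #000000→score S501 F1985: (110.24,132.30) → (110.43,85.63)

G21
G90
G0 X111.72 Y28.76
M3 S873
G1 X22.24 Y148.30 F468
G1 X60.92 Y55.66 F468
G1 X108.73 Y117.38 F468
G1 X137.23 Y82.06 F468
G1 X102.56 Y130.69 F468
G1 X111.72 Y28.76 F468
M5
G0 X7.17 Y30.12
M3 S501
G1 X52.06 Y97.15 F1985
G1 X23.52 Y45.71 F1985
G1 X87.76 Y77.10 F1985
G1 X150.67 Y89.31 F1985
M5
G0 X110.24 Y132.30
M3 S501
G1 X110.43 Y85.63 F1985
M5
G0 X0.00 Y0.00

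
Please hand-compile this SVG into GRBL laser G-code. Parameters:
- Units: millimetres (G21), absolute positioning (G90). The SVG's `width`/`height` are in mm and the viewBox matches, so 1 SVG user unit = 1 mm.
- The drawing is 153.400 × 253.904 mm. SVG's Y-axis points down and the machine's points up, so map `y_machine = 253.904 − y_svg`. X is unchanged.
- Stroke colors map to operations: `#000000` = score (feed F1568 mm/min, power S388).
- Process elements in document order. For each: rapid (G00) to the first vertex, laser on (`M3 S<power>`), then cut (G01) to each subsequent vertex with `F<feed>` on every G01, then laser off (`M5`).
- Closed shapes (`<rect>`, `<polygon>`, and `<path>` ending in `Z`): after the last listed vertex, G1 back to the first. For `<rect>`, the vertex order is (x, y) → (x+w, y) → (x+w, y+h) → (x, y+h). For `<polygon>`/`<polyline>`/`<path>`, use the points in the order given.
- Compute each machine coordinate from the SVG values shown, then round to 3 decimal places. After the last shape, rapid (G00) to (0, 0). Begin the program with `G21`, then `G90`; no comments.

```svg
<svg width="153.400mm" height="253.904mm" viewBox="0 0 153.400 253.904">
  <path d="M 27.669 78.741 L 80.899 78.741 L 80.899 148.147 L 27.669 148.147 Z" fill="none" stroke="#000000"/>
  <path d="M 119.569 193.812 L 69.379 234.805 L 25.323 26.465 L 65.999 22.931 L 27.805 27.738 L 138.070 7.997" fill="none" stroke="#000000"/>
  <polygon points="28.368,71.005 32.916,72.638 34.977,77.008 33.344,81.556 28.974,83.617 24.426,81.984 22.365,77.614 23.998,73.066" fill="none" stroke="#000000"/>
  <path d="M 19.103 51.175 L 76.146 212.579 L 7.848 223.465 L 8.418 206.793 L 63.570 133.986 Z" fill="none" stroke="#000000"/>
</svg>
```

Since the viewBox matches the mm dimensions, user units are millimetres directly. The only transform is the Y-flip y_m = 253.904 − y_svg.

Shape 1 is a rectangle drawn with `<path>`. Its stroke #000000 means score at S388, F1568. After flipping Y the toolpath is (27.669,175.163) → (80.899,175.163) → (80.899,105.757) → (27.669,105.757) → (27.669,175.163), returning to the start.

Shape 2 is a open polyline drawn with `<path>`. Its stroke #000000 means score at S388, F1568. After flipping Y the toolpath is (119.569,60.092) → (69.379,19.099) → (25.323,227.439) → (65.999,230.973) → (27.805,226.166) → (138.070,245.907).

Shape 3 is a regular polygon drawn with `<polygon>`. Its stroke #000000 means score at S388, F1568. After flipping Y the toolpath is (28.368,182.899) → (32.916,181.266) → (34.977,176.896) → (33.344,172.348) → (28.974,170.287) → (24.426,171.920) → (22.365,176.290) → (23.998,180.838) → (28.368,182.899), returning to the start.

Shape 4 is a closed polygon drawn with `<path>`. Its stroke #000000 means score at S388, F1568. After flipping Y the toolpath is (19.103,202.729) → (76.146,41.325) → (7.848,30.439) → (8.418,47.111) → (63.570,119.918) → (19.103,202.729), returning to the start.

G21
G90
G00 X27.669 Y175.163
M3 S388
G01 X80.899 Y175.163 F1568
G01 X80.899 Y105.757 F1568
G01 X27.669 Y105.757 F1568
G01 X27.669 Y175.163 F1568
M5
G00 X119.569 Y60.092
M3 S388
G01 X69.379 Y19.099 F1568
G01 X25.323 Y227.439 F1568
G01 X65.999 Y230.973 F1568
G01 X27.805 Y226.166 F1568
G01 X138.070 Y245.907 F1568
M5
G00 X28.368 Y182.899
M3 S388
G01 X32.916 Y181.266 F1568
G01 X34.977 Y176.896 F1568
G01 X33.344 Y172.348 F1568
G01 X28.974 Y170.287 F1568
G01 X24.426 Y171.920 F1568
G01 X22.365 Y176.290 F1568
G01 X23.998 Y180.838 F1568
G01 X28.368 Y182.899 F1568
M5
G00 X19.103 Y202.729
M3 S388
G01 X76.146 Y41.325 F1568
G01 X7.848 Y30.439 F1568
G01 X8.418 Y47.111 F1568
G01 X63.570 Y119.918 F1568
G01 X19.103 Y202.729 F1568
M5
G00 X0.000 Y0.000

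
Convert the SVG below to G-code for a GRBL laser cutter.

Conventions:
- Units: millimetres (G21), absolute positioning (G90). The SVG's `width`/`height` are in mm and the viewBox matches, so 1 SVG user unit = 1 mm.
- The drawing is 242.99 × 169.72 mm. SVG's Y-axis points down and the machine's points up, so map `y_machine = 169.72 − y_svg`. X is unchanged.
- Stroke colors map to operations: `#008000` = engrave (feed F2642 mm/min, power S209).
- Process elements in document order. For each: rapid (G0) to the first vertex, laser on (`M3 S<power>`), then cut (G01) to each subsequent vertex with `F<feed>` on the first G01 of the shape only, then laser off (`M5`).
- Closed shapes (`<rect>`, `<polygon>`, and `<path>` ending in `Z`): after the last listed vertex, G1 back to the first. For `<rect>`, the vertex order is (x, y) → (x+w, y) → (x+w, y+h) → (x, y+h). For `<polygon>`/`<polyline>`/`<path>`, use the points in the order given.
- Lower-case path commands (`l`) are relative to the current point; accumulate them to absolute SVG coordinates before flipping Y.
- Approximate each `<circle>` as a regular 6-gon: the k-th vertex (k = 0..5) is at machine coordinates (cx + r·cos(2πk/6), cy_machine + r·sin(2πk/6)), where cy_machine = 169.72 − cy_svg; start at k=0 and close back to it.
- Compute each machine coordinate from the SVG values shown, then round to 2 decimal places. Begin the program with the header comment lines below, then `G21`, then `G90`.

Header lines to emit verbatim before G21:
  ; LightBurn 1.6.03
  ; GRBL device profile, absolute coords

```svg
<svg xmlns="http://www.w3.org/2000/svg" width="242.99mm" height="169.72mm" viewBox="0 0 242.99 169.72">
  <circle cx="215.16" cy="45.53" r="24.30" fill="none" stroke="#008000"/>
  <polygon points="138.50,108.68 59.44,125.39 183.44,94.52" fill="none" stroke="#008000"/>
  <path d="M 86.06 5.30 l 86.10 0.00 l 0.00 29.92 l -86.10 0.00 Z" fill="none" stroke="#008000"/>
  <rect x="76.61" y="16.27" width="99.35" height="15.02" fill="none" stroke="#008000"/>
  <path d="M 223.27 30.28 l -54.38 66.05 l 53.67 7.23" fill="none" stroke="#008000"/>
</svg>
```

viewBox `0 0 242.99 169.72` with mm width/height → 1 unit = 1 mm. Flip: y_m = 169.72 − y_svg.

**Shape 1** — `<circle>` circle, stroke `#008000` → engrave (S209, F2642). Machine vertices: (239.46,124.19) → (227.31,145.23) → (203.01,145.23) → (190.86,124.19) → (203.01,103.15) → (227.31,103.15) → (239.46,124.19). Closed: final G1 returns to the first vertex.

**Shape 2** — `<polygon>` closed polygon, stroke `#008000` → engrave (S209, F2642). Machine vertices: (138.50,61.04) → (59.44,44.33) → (183.44,75.20) → (138.50,61.04). Closed: final G1 returns to the first vertex.

**Shape 3** — `<path>` rectangle, stroke `#008000` → engrave (S209, F2642). Machine vertices: (86.06,164.42) → (172.16,164.42) → (172.16,134.50) → (86.06,134.50) → (86.06,164.42). Closed: final G1 returns to the first vertex.

**Shape 4** — `<rect>` rectangle, stroke `#008000` → engrave (S209, F2642). Machine vertices: (76.61,153.45) → (175.96,153.45) → (175.96,138.43) → (76.61,138.43) → (76.61,153.45). Closed: final G1 returns to the first vertex.

**Shape 5** — `<path>` open polyline, stroke `#008000` → engrave (S209, F2642). Machine vertices: (223.27,139.44) → (168.89,73.39) → (222.56,66.16). Open path.

; LightBurn 1.6.03
; GRBL device profile, absolute coords
G21
G90
G0 X239.46 Y124.19
M3 S209
G01 X227.31 Y145.23 F2642
G01 X203.01 Y145.23
G01 X190.86 Y124.19
G01 X203.01 Y103.15
G01 X227.31 Y103.15
G01 X239.46 Y124.19
M5
G0 X138.50 Y61.04
M3 S209
G01 X59.44 Y44.33 F2642
G01 X183.44 Y75.20
G01 X138.50 Y61.04
M5
G0 X86.06 Y164.42
M3 S209
G01 X172.16 Y164.42 F2642
G01 X172.16 Y134.50
G01 X86.06 Y134.50
G01 X86.06 Y164.42
M5
G0 X76.61 Y153.45
M3 S209
G01 X175.96 Y153.45 F2642
G01 X175.96 Y138.43
G01 X76.61 Y138.43
G01 X76.61 Y153.45
M5
G0 X223.27 Y139.44
M3 S209
G01 X168.89 Y73.39 F2642
G01 X222.56 Y66.16
M5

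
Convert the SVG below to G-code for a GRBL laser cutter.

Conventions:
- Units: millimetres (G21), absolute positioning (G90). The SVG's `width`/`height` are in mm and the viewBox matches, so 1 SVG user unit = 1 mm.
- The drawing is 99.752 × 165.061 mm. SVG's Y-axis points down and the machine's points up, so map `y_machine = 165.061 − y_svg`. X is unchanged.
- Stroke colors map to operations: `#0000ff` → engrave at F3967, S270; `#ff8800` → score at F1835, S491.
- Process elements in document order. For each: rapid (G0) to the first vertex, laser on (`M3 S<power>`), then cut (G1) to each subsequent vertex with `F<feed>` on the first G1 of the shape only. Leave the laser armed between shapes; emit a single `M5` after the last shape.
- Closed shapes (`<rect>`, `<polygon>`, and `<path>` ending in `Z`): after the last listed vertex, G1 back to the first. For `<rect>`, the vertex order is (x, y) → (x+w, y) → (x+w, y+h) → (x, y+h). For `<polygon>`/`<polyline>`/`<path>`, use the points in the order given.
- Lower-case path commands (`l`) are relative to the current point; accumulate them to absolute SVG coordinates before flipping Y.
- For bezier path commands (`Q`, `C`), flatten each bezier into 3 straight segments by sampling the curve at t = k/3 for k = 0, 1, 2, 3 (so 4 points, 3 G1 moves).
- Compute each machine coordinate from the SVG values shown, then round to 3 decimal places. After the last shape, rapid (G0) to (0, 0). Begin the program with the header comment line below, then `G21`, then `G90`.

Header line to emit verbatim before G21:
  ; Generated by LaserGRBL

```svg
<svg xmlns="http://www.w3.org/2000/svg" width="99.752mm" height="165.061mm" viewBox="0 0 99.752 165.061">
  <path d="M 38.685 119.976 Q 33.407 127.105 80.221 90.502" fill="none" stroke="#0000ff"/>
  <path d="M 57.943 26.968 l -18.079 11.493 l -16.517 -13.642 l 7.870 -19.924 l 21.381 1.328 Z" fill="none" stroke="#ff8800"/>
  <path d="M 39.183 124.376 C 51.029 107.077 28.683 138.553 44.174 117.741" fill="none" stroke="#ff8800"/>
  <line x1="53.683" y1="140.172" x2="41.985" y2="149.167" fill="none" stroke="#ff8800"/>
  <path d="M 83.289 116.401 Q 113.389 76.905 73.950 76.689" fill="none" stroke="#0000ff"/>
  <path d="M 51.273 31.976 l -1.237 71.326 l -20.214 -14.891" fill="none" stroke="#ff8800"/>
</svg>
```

; Generated by LaserGRBL
G21
G90
G0 X38.685 Y45.085
M3 S270
G1 X40.954 Y45.191 F3967
G1 X54.800 Y55.016
G1 X80.221 Y74.559
G0 X57.943 Y138.093
M3 S491
G1 X39.864 Y126.600 F1835
G1 X23.347 Y140.242
G1 X31.217 Y160.166
G1 X52.598 Y158.838
G1 X57.943 Y138.093
G0 X39.183 Y40.685
M3 S491
G1 X42.299 Y45.469 F1835
G1 X38.628 Y40.194
G1 X44.174 Y47.320
G0 X53.683 Y24.889
M3 S491
G1 X41.985 Y15.894 F1835
G0 X83.289 Y48.660
M3 S270
G1 X95.629 Y70.626 F3967
G1 X92.516 Y83.864
G1 X73.950 Y88.372
G0 X51.273 Y133.085
M3 S491
G1 X50.036 Y61.759 F1835
G1 X29.822 Y76.650
M5
G0 X0.000 Y0.000

viewBox `0 0 99.752 165.061` with mm width/height → 1 unit = 1 mm. Flip: y_m = 165.061 − y_svg.

**Shape 1** — `<path>` quadratic bezier, stroke `#0000ff` → engrave (S270, F3967). Control points (SVG): P0=(38.685,119.976), P1=(33.407,127.105), P2=(80.221,90.502); sampled at t=k/3. Machine vertices: (38.685,45.085) → (40.954,45.191) → (54.800,55.016) → (80.221,74.559). Open path.

**Shape 2** — `<path>` regular polygon, stroke `#ff8800` → score (S491, F1835). Machine vertices: (57.943,138.093) → (39.864,126.600) → (23.347,140.242) → (31.217,160.166) → (52.598,158.838) → (57.943,138.093). Closed: final G1 returns to the first vertex.

**Shape 3** — `<path>` cubic bezier, stroke `#ff8800` → score (S491, F1835). Control points (SVG): P0=(39.183,124.376), P1=(51.029,107.077), P2=(28.683,138.553), P3=(44.174,117.741); sampled at t=k/3. Machine vertices: (39.183,40.685) → (42.299,45.469) → (38.628,40.194) → (44.174,47.320). Open path.

**Shape 4** — `<line>` line segment, stroke `#ff8800` → score (S491, F1835). Machine vertices: (53.683,24.889) → (41.985,15.894). Open path.

**Shape 5** — `<path>` quadratic bezier, stroke `#0000ff` → engrave (S270, F3967). Control points (SVG): P0=(83.289,116.401), P1=(113.389,76.905), P2=(73.950,76.689); sampled at t=k/3. Machine vertices: (83.289,48.660) → (95.629,70.626) → (92.516,83.864) → (73.950,88.372). Open path.

**Shape 6** — `<path>` open polyline, stroke `#ff8800` → score (S491, F1835). Machine vertices: (51.273,133.085) → (50.036,61.759) → (29.822,76.650). Open path.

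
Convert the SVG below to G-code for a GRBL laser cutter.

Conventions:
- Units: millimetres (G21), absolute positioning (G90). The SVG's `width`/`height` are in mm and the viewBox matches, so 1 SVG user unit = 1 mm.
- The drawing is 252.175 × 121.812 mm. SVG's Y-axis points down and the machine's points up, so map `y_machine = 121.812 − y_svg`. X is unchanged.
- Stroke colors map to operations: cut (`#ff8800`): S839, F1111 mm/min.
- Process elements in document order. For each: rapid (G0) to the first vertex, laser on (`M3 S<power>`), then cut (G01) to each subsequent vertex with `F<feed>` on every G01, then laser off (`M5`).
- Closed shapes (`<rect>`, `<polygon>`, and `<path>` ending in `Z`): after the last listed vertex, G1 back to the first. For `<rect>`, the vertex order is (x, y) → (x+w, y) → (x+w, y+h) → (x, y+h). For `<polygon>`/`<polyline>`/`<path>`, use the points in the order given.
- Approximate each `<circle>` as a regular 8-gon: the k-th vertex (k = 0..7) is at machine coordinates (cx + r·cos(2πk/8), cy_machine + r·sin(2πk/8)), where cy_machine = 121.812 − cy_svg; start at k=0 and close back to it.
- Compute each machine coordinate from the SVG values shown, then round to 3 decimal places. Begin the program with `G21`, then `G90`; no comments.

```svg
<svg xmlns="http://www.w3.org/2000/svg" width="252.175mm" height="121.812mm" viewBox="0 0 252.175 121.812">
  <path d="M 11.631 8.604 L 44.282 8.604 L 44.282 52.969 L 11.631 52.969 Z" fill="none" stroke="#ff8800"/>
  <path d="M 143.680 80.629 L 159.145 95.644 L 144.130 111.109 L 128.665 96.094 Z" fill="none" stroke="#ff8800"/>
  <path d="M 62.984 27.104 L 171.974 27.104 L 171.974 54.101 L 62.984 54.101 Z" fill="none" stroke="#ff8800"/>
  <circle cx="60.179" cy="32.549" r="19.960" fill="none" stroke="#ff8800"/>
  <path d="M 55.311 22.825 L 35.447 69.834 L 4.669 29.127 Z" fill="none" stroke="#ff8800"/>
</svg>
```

G21
G90
G0 X11.631 Y113.208
M3 S839
G01 X44.282 Y113.208 F1111
G01 X44.282 Y68.843 F1111
G01 X11.631 Y68.843 F1111
G01 X11.631 Y113.208 F1111
M5
G0 X143.680 Y41.183
M3 S839
G01 X159.145 Y26.168 F1111
G01 X144.130 Y10.703 F1111
G01 X128.665 Y25.718 F1111
G01 X143.680 Y41.183 F1111
M5
G0 X62.984 Y94.708
M3 S839
G01 X171.974 Y94.708 F1111
G01 X171.974 Y67.711 F1111
G01 X62.984 Y67.711 F1111
G01 X62.984 Y94.708 F1111
M5
G0 X80.139 Y89.263
M3 S839
G01 X74.293 Y103.377 F1111
G01 X60.179 Y109.223 F1111
G01 X46.065 Y103.377 F1111
G01 X40.219 Y89.263 F1111
G01 X46.065 Y75.149 F1111
G01 X60.179 Y69.303 F1111
G01 X74.293 Y75.149 F1111
G01 X80.139 Y89.263 F1111
M5
G0 X55.311 Y98.987
M3 S839
G01 X35.447 Y51.978 F1111
G01 X4.669 Y92.685 F1111
G01 X55.311 Y98.987 F1111
M5

Since the viewBox matches the mm dimensions, user units are millimetres directly. The only transform is the Y-flip y_m = 121.812 − y_svg.

Shape 1 is a rectangle drawn with `<path>`. Its stroke #ff8800 means cut at S839, F1111. After flipping Y the toolpath is (11.631,113.208) → (44.282,113.208) → (44.282,68.843) → (11.631,68.843) → (11.631,113.208), returning to the start.

Shape 2 is a regular polygon drawn with `<path>`. Its stroke #ff8800 means cut at S839, F1111. After flipping Y the toolpath is (143.680,41.183) → (159.145,26.168) → (144.130,10.703) → (128.665,25.718) → (143.680,41.183), returning to the start.

Shape 3 is a rectangle drawn with `<path>`. Its stroke #ff8800 means cut at S839, F1111. After flipping Y the toolpath is (62.984,94.708) → (171.974,94.708) → (171.974,67.711) → (62.984,67.711) → (62.984,94.708), returning to the start.

Shape 4 is a circle drawn with `<circle>`. Its stroke #ff8800 means cut at S839, F1111. After flipping Y the toolpath is (80.139,89.263) → (74.293,103.377) → (60.179,109.223) → (46.065,103.377) → (40.219,89.263) → (46.065,75.149) → (60.179,69.303) → (74.293,75.149) → (80.139,89.263), returning to the start.

Shape 5 is a regular polygon drawn with `<path>`. Its stroke #ff8800 means cut at S839, F1111. After flipping Y the toolpath is (55.311,98.987) → (35.447,51.978) → (4.669,92.685) → (55.311,98.987), returning to the start.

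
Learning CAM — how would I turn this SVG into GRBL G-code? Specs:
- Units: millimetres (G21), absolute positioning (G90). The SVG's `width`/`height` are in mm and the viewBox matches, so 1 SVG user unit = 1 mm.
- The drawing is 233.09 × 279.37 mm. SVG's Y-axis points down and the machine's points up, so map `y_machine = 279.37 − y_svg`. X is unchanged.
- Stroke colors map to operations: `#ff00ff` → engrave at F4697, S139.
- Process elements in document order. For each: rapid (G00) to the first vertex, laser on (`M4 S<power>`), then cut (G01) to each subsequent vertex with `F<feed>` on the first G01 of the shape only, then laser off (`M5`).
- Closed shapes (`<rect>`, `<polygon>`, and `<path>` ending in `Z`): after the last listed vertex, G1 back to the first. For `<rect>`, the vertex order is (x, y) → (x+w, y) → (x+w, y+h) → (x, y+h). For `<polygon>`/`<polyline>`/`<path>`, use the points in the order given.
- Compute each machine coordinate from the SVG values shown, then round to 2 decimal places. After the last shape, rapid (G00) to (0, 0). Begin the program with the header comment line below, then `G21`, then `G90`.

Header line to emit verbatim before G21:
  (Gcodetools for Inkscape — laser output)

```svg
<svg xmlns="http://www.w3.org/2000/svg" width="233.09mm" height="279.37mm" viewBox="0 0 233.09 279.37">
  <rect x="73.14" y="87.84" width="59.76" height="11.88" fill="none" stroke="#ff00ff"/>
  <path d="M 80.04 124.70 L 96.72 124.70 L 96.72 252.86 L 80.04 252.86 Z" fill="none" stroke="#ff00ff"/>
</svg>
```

viewBox `0 0 233.09 279.37` with mm width/height → 1 unit = 1 mm. Flip: y_m = 279.37 − y_svg.

**Shape 1** — `<rect>` rectangle, stroke `#ff00ff` → engrave (S139, F4697). Machine vertices: (73.14,191.53) → (132.90,191.53) → (132.90,179.65) → (73.14,179.65) → (73.14,191.53). Closed: final G1 returns to the first vertex.

**Shape 2** — `<path>` rectangle, stroke `#ff00ff` → engrave (S139, F4697). Machine vertices: (80.04,154.67) → (96.72,154.67) → (96.72,26.51) → (80.04,26.51) → (80.04,154.67). Closed: final G1 returns to the first vertex.

(Gcodetools for Inkscape — laser output)
G21
G90
G00 X73.14 Y191.53
M4 S139
G01 X132.90 Y191.53 F4697
G01 X132.90 Y179.65
G01 X73.14 Y179.65
G01 X73.14 Y191.53
M5
G00 X80.04 Y154.67
M4 S139
G01 X96.72 Y154.67 F4697
G01 X96.72 Y26.51
G01 X80.04 Y26.51
G01 X80.04 Y154.67
M5
G00 X0.00 Y0.00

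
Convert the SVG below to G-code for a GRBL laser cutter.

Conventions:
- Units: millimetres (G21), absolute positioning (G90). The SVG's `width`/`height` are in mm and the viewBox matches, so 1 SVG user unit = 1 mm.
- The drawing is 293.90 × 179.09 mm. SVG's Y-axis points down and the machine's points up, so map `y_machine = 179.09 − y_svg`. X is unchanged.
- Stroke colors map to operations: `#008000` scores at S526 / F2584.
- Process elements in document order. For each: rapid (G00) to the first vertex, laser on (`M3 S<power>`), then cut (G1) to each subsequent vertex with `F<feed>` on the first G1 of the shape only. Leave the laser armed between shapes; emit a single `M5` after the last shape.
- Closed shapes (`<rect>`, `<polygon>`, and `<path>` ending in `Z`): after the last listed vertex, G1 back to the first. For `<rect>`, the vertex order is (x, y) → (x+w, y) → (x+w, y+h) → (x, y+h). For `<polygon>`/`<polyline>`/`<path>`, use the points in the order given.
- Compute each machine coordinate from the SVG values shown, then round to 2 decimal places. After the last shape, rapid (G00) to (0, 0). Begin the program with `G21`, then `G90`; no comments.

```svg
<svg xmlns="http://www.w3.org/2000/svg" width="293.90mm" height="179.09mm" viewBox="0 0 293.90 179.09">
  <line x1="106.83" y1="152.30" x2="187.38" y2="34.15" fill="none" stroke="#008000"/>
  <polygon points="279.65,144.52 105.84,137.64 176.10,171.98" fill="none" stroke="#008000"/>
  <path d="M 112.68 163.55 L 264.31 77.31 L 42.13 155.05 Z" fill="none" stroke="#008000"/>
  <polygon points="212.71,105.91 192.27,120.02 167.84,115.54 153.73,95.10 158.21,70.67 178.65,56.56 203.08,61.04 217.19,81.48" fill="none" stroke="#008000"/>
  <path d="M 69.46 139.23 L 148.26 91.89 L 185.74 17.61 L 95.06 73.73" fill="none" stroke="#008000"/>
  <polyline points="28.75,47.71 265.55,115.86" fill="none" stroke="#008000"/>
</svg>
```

G21
G90
G00 X106.83 Y26.79
M3 S526
G1 X187.38 Y144.94 F2584
G00 X279.65 Y34.57
M3 S526
G1 X105.84 Y41.45 F2584
G1 X176.10 Y7.11
G1 X279.65 Y34.57
G00 X112.68 Y15.54
M3 S526
G1 X264.31 Y101.78 F2584
G1 X42.13 Y24.04
G1 X112.68 Y15.54
G00 X212.71 Y73.18
M3 S526
G1 X192.27 Y59.07 F2584
G1 X167.84 Y63.55
G1 X153.73 Y83.99
G1 X158.21 Y108.42
G1 X178.65 Y122.53
G1 X203.08 Y118.05
G1 X217.19 Y97.61
G1 X212.71 Y73.18
G00 X69.46 Y39.86
M3 S526
G1 X148.26 Y87.20 F2584
G1 X185.74 Y161.48
G1 X95.06 Y105.36
G00 X28.75 Y131.38
M3 S526
G1 X265.55 Y63.23 F2584
M5
G00 X0.00 Y0.00

1 u = 1 mm; y_m = 179.09 − y.

[1] `<line>` line segment, #008000→score S526 F2584: (106.83,26.79) → (187.38,144.94)

[2] `<polygon>` closed polygon, #008000→score S526 F2584: (279.65,34.57) → (105.84,41.45) → (176.10,7.11) → (279.65,34.57) (closed)

[3] `<path>` closed polygon, #008000→score S526 F2584: (112.68,15.54) → (264.31,101.78) → (42.13,24.04) → (112.68,15.54) (closed)

[4] `<polygon>` regular polygon, #008000→score S526 F2584: (212.71,73.18) → (192.27,59.07) → (167.84,63.55) → (153.73,83.99) → (158.21,108.42) → (178.65,122.53) → (203.08,118.05) → (217.19,97.61) → (212.71,73.18) (closed)

[5] `<path>` open polyline, #008000→score S526 F2584: (69.46,39.86) → (148.26,87.20) → (185.74,161.48) → (95.06,105.36)

[6] `<polyline>` line segment, #008000→score S526 F2584: (28.75,131.38) → (265.55,63.23)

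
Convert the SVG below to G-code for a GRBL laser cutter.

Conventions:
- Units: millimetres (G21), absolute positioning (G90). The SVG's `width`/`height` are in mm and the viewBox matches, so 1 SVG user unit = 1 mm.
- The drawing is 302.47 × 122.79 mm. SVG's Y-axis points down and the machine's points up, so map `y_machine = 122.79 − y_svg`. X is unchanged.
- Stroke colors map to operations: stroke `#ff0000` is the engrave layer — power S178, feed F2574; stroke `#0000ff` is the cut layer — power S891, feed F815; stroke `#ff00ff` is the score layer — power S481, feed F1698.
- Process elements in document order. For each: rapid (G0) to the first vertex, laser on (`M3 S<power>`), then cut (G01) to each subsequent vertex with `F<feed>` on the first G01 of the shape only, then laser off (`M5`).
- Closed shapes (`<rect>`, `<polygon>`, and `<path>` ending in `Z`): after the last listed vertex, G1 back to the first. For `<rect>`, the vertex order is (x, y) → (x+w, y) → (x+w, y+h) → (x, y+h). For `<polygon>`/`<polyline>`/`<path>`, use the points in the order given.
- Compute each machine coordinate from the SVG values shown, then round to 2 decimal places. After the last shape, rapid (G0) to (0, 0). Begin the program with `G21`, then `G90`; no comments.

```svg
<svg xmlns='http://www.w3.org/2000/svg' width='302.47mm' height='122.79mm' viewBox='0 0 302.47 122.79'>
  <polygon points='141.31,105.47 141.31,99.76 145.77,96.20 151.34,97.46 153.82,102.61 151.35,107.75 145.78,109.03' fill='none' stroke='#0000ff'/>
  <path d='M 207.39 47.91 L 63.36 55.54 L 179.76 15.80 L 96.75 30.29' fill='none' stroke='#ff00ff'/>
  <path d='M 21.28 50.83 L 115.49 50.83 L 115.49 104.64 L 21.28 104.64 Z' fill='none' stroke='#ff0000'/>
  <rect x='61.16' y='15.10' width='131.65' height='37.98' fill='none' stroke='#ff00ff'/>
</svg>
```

viewBox `0 0 302.47 122.79` with mm width/height → 1 unit = 1 mm. Flip: y_m = 122.79 − y_svg.

**Shape 1** — `<polygon>` regular polygon, stroke `#0000ff` → cut (S891, F815). Machine vertices: (141.31,17.32) → (141.31,23.03) → (145.77,26.59) → (151.34,25.33) → (153.82,20.18) → (151.35,15.04) → (145.78,13.76) → (141.31,17.32). Closed: final G1 returns to the first vertex.

**Shape 2** — `<path>` open polyline, stroke `#ff00ff` → score (S481, F1698). Machine vertices: (207.39,74.88) → (63.36,67.25) → (179.76,106.99) → (96.75,92.50). Open path.

**Shape 3** — `<path>` rectangle, stroke `#ff0000` → engrave (S178, F2574). Machine vertices: (21.28,71.96) → (115.49,71.96) → (115.49,18.15) → (21.28,18.15) → (21.28,71.96). Closed: final G1 returns to the first vertex.

**Shape 4** — `<rect>` rectangle, stroke `#ff00ff` → score (S481, F1698). Machine vertices: (61.16,107.69) → (192.81,107.69) → (192.81,69.71) → (61.16,69.71) → (61.16,107.69). Closed: final G1 returns to the first vertex.

G21
G90
G0 X141.31 Y17.32
M3 S891
G01 X141.31 Y23.03 F815
G01 X145.77 Y26.59
G01 X151.34 Y25.33
G01 X153.82 Y20.18
G01 X151.35 Y15.04
G01 X145.78 Y13.76
G01 X141.31 Y17.32
M5
G0 X207.39 Y74.88
M3 S481
G01 X63.36 Y67.25 F1698
G01 X179.76 Y106.99
G01 X96.75 Y92.50
M5
G0 X21.28 Y71.96
M3 S178
G01 X115.49 Y71.96 F2574
G01 X115.49 Y18.15
G01 X21.28 Y18.15
G01 X21.28 Y71.96
M5
G0 X61.16 Y107.69
M3 S481
G01 X192.81 Y107.69 F1698
G01 X192.81 Y69.71
G01 X61.16 Y69.71
G01 X61.16 Y107.69
M5
G0 X0.00 Y0.00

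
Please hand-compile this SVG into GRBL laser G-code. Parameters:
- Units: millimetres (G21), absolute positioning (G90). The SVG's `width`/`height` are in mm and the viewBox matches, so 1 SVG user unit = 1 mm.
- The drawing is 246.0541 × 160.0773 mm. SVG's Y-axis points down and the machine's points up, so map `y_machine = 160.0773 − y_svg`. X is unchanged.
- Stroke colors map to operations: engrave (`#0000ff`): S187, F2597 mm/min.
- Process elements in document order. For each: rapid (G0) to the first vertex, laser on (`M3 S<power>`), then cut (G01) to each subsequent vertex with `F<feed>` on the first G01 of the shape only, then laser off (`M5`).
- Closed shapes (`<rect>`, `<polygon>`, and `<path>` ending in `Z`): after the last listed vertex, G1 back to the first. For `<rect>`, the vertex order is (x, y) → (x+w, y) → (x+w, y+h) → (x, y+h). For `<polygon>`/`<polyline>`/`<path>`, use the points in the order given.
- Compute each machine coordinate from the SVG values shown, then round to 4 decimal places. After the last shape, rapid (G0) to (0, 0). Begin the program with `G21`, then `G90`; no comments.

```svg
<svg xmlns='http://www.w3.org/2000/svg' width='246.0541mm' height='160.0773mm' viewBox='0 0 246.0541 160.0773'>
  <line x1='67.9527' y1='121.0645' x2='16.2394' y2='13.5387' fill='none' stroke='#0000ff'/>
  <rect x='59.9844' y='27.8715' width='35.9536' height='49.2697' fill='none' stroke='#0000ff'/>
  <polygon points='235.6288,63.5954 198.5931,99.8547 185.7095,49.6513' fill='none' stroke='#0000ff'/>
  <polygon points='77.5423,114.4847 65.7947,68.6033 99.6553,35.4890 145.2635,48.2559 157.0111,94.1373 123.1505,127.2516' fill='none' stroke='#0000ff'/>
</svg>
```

Since the viewBox matches the mm dimensions, user units are millimetres directly. The only transform is the Y-flip y_m = 160.0773 − y_svg.

Shape 1 is a line segment drawn with `<line>`. Its stroke #0000ff means engrave at S187, F2597. After flipping Y the toolpath is (67.9527,39.0128) → (16.2394,146.5386).

Shape 2 is a rectangle drawn with `<rect>`. Its stroke #0000ff means engrave at S187, F2597. After flipping Y the toolpath is (59.9844,132.2058) → (95.9380,132.2058) → (95.9380,82.9361) → (59.9844,82.9361) → (59.9844,132.2058), returning to the start.

Shape 3 is a regular polygon drawn with `<polygon>`. Its stroke #0000ff means engrave at S187, F2597. After flipping Y the toolpath is (235.6288,96.4819) → (198.5931,60.2226) → (185.7095,110.4260) → (235.6288,96.4819), returning to the start.

Shape 4 is a regular polygon drawn with `<polygon>`. Its stroke #0000ff means engrave at S187, F2597. After flipping Y the toolpath is (77.5423,45.5926) → (65.7947,91.4740) → (99.6553,124.5883) → (145.2635,111.8214) → (157.0111,65.9400) → (123.1505,32.8257) → (77.5423,45.5926), returning to the start.

G21
G90
G0 X67.9527 Y39.0128
M3 S187
G01 X16.2394 Y146.5386 F2597
M5
G0 X59.9844 Y132.2058
M3 S187
G01 X95.9380 Y132.2058 F2597
G01 X95.9380 Y82.9361
G01 X59.9844 Y82.9361
G01 X59.9844 Y132.2058
M5
G0 X235.6288 Y96.4819
M3 S187
G01 X198.5931 Y60.2226 F2597
G01 X185.7095 Y110.4260
G01 X235.6288 Y96.4819
M5
G0 X77.5423 Y45.5926
M3 S187
G01 X65.7947 Y91.4740 F2597
G01 X99.6553 Y124.5883
G01 X145.2635 Y111.8214
G01 X157.0111 Y65.9400
G01 X123.1505 Y32.8257
G01 X77.5423 Y45.5926
M5
G0 X0.0000 Y0.0000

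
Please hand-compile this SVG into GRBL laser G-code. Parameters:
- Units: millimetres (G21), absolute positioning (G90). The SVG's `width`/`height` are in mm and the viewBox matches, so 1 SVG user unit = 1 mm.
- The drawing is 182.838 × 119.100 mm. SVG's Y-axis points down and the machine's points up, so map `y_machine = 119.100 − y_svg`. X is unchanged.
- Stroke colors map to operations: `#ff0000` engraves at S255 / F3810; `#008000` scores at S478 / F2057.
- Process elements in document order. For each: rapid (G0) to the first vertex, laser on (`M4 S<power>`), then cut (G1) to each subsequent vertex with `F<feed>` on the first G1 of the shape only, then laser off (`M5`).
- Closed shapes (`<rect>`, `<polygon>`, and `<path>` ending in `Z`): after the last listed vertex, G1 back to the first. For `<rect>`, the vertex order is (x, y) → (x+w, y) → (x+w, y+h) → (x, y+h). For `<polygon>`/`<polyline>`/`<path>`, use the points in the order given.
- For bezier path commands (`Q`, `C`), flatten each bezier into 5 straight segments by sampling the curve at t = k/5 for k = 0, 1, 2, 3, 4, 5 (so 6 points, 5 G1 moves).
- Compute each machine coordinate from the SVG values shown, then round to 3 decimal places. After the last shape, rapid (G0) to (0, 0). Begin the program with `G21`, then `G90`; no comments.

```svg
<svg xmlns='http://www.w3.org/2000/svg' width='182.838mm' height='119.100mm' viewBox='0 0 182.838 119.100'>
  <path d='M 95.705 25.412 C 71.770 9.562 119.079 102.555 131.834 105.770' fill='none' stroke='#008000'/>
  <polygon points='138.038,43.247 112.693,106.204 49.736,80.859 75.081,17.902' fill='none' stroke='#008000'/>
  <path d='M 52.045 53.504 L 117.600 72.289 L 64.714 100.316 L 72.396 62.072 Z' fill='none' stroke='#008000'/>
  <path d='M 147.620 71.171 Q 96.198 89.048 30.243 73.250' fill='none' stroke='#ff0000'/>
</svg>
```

Since the viewBox matches the mm dimensions, user units are millimetres directly. The only transform is the Y-flip y_m = 119.100 − y_svg.

Shape 1 is a cubic bezier drawn with `<path>`. Its stroke #008000 means score at S478, F2057. After flipping Y the toolpath is (95.705,93.688) → (89.047,91.726) → (94.409,73.175) → (106.713,47.570) → (120.881,24.443) → (131.834,13.330).

Shape 2 is a regular polygon drawn with `<polygon>`. Its stroke #008000 means score at S478, F2057. After flipping Y the toolpath is (138.038,75.853) → (112.693,12.896) → (49.736,38.241) → (75.081,101.198) → (138.038,75.853), returning to the start.

Shape 3 is a closed polygon drawn with `<path>`. Its stroke #008000 means score at S478, F2057. After flipping Y the toolpath is (52.045,65.596) → (117.600,46.811) → (64.714,18.784) → (72.396,57.028) → (52.045,65.596), returning to the start.

Shape 4 is a quadratic bezier drawn with `<path>`. Its stroke #ff0000 means engrave at S255, F3810. After flipping Y the toolpath is (147.620,47.929) → (126.470,42.125) → (104.157,39.015) → (80.682,38.600) → (56.044,40.878) → (30.243,45.850).

G21
G90
G0 X95.705 Y93.688
M4 S478
G1 X89.047 Y91.726 F2057
G1 X94.409 Y73.175
G1 X106.713 Y47.570
G1 X120.881 Y24.443
G1 X131.834 Y13.330
M5
G0 X138.038 Y75.853
M4 S478
G1 X112.693 Y12.896 F2057
G1 X49.736 Y38.241
G1 X75.081 Y101.198
G1 X138.038 Y75.853
M5
G0 X52.045 Y65.596
M4 S478
G1 X117.600 Y46.811 F2057
G1 X64.714 Y18.784
G1 X72.396 Y57.028
G1 X52.045 Y65.596
M5
G0 X147.620 Y47.929
M4 S255
G1 X126.470 Y42.125 F3810
G1 X104.157 Y39.015
G1 X80.682 Y38.600
G1 X56.044 Y40.878
G1 X30.243 Y45.850
M5
G0 X0.000 Y0.000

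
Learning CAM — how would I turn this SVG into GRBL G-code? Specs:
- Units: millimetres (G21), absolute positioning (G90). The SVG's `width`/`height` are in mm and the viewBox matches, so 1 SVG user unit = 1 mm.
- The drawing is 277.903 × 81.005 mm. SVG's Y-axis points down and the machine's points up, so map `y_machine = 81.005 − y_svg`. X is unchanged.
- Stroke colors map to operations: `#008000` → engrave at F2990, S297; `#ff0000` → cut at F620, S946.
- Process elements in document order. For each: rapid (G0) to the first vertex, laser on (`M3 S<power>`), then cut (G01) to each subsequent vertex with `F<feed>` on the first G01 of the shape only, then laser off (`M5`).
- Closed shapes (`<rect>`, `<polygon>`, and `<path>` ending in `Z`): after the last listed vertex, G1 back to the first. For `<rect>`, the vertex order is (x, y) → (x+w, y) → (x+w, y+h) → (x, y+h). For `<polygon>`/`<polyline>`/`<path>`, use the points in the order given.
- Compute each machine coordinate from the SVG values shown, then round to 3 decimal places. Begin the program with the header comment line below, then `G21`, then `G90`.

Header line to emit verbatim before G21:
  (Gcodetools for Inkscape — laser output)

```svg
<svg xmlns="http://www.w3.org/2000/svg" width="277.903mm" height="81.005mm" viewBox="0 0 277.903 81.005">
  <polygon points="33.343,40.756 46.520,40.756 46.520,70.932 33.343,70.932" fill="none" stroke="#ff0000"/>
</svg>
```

(Gcodetools for Inkscape — laser output)
G21
G90
G0 X33.343 Y40.249
M3 S946
G01 X46.520 Y40.249 F620
G01 X46.520 Y10.073
G01 X33.343 Y10.073
G01 X33.343 Y40.249
M5

viewBox `0 0 277.903 81.005` with mm width/height → 1 unit = 1 mm. Flip: y_m = 81.005 − y_svg.

**Shape 1** — `<polygon>` rectangle, stroke `#ff0000` → cut (S946, F620). Machine vertices: (33.343,40.249) → (46.520,40.249) → (46.520,10.073) → (33.343,10.073) → (33.343,40.249). Closed: final G1 returns to the first vertex.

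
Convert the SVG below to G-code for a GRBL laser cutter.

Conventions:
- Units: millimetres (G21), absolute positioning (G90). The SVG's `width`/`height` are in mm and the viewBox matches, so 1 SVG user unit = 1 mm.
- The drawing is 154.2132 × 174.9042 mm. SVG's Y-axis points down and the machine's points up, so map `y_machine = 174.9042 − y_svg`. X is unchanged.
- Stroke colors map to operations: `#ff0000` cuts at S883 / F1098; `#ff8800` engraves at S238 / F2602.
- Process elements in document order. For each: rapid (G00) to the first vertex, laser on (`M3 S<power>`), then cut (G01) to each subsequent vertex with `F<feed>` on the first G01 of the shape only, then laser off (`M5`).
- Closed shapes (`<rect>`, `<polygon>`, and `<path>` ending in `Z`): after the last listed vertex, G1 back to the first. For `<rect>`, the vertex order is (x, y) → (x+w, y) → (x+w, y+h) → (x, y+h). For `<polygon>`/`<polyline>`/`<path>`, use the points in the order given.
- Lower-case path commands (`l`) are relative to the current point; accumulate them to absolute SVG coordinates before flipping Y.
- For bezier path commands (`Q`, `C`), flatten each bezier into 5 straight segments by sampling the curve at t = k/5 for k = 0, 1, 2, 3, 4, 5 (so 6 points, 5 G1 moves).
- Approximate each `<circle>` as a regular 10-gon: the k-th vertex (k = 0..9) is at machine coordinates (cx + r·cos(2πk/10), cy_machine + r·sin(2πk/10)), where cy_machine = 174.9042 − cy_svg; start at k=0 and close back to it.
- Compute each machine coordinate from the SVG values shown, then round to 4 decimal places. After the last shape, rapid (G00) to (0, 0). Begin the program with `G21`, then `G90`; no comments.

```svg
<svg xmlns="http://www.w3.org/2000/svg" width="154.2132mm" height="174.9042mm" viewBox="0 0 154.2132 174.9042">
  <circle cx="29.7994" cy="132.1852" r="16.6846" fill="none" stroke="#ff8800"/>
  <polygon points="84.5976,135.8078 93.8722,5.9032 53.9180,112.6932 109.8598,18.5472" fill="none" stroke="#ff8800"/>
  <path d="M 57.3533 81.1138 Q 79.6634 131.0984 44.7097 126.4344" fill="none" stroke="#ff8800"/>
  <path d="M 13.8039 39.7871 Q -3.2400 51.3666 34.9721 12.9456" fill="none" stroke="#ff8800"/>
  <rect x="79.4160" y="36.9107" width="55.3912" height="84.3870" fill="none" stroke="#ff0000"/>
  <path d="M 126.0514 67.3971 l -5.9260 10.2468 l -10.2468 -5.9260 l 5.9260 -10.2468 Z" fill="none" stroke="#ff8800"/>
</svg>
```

viewBox `0 0 154.2132 174.9042` with mm width/height → 1 unit = 1 mm. Flip: y_m = 174.9042 − y_svg.

**Shape 1** — `<circle>` circle, stroke `#ff8800` → engrave (S238, F2602). Machine vertices: (46.4840,42.7190) → (43.2975,52.5260) → (34.9552,58.5870) → (24.6436,58.5870) → (16.3013,52.5260) → (13.1148,42.7190) → (16.3013,32.9120) → (24.6436,26.8510) → (34.9552,26.8510) → (43.2975,32.9120) → (46.4840,42.7190). Closed: final G1 returns to the first vertex.

**Shape 2** — `<polygon>` closed polygon, stroke `#ff8800` → engrave (S238, F2602). Machine vertices: (84.5976,39.0964) → (93.8722,169.0010) → (53.9180,62.2110) → (109.8598,156.3570) → (84.5976,39.0964). Closed: final G1 returns to the first vertex.

**Shape 3** — `<path>` quadratic bezier, stroke `#ff8800` → engrave (S238, F2602). Control points (SVG): P0=(57.3533,81.1138), P1=(79.6634,131.0984), P2=(44.7097,126.4344); sampled at t=k/5. Machine vertices: (57.3533,93.7904) → (63.9868,75.9825) → (66.0392,62.5465) → (63.5105,53.4824) → (56.4006,48.7901) → (44.7097,48.4698). Open path.

**Shape 4** — `<path>` quadratic bezier, stroke `#ff8800` → engrave (S238, F2602). Control points (SVG): P0=(13.8039,39.7871), P1=(-3.2400,51.3666), P2=(34.9721,12.9456); sampled at t=k/5. Machine vertices: (13.8039,135.1171) → (9.1966,132.4853) → (9.0097,133.8536) → (13.2434,139.2219) → (21.8975,148.5902) → (34.9721,161.9586). Open path.

**Shape 5** — `<rect>` rectangle, stroke `#ff0000` → cut (S883, F1098). Machine vertices: (79.4160,137.9935) → (134.8072,137.9935) → (134.8072,53.6065) → (79.4160,53.6065) → (79.4160,137.9935). Closed: final G1 returns to the first vertex.

**Shape 6** — `<path>` regular polygon, stroke `#ff8800` → engrave (S238, F2602). Machine vertices: (126.0514,107.5071) → (120.1254,97.2603) → (109.8786,103.1863) → (115.8046,113.4331) → (126.0514,107.5071). Closed: final G1 returns to the first vertex.

G21
G90
G00 X46.4840 Y42.7190
M3 S238
G01 X43.2975 Y52.5260 F2602
G01 X34.9552 Y58.5870
G01 X24.6436 Y58.5870
G01 X16.3013 Y52.5260
G01 X13.1148 Y42.7190
G01 X16.3013 Y32.9120
G01 X24.6436 Y26.8510
G01 X34.9552 Y26.8510
G01 X43.2975 Y32.9120
G01 X46.4840 Y42.7190
M5
G00 X84.5976 Y39.0964
M3 S238
G01 X93.8722 Y169.0010 F2602
G01 X53.9180 Y62.2110
G01 X109.8598 Y156.3570
G01 X84.5976 Y39.0964
M5
G00 X57.3533 Y93.7904
M3 S238
G01 X63.9868 Y75.9825 F2602
G01 X66.0392 Y62.5465
G01 X63.5105 Y53.4824
G01 X56.4006 Y48.7901
G01 X44.7097 Y48.4698
M5
G00 X13.8039 Y135.1171
M3 S238
G01 X9.1966 Y132.4853 F2602
G01 X9.0097 Y133.8536
G01 X13.2434 Y139.2219
G01 X21.8975 Y148.5902
G01 X34.9721 Y161.9586
M5
G00 X79.4160 Y137.9935
M3 S883
G01 X134.8072 Y137.9935 F1098
G01 X134.8072 Y53.6065
G01 X79.4160 Y53.6065
G01 X79.4160 Y137.9935
M5
G00 X126.0514 Y107.5071
M3 S238
G01 X120.1254 Y97.2603 F2602
G01 X109.8786 Y103.1863
G01 X115.8046 Y113.4331
G01 X126.0514 Y107.5071
M5
G00 X0.0000 Y0.0000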